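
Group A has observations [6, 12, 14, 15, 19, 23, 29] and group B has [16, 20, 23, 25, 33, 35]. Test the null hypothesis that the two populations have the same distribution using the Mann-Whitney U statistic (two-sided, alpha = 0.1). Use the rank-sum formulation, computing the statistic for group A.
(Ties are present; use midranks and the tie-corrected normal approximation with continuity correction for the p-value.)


Step 1: Combine and sort all 13 observations; assign midranks.
sorted (value, group): (6,X), (12,X), (14,X), (15,X), (16,Y), (19,X), (20,Y), (23,X), (23,Y), (25,Y), (29,X), (33,Y), (35,Y)
ranks: 6->1, 12->2, 14->3, 15->4, 16->5, 19->6, 20->7, 23->8.5, 23->8.5, 25->10, 29->11, 33->12, 35->13
Step 2: Rank sum for X: R1 = 1 + 2 + 3 + 4 + 6 + 8.5 + 11 = 35.5.
Step 3: U_X = R1 - n1(n1+1)/2 = 35.5 - 7*8/2 = 35.5 - 28 = 7.5.
       U_Y = n1*n2 - U_X = 42 - 7.5 = 34.5.
Step 4: Ties are present, so use the tie-corrected normal approximation (with continuity correction) for the p-value.
Step 5: p-value = 0.062928; compare to alpha = 0.1. reject H0.

U_X = 7.5, p = 0.062928, reject H0 at alpha = 0.1.


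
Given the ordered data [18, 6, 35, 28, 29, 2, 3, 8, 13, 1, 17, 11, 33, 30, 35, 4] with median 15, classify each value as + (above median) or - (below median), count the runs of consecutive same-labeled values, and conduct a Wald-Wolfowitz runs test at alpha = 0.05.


Step 1: Compute median = 15; label A = above, B = below.
Labels in order: ABAAABBBBBABAAAB  (n_A = 8, n_B = 8)
Step 2: Count runs R = 8.
Step 3: Under H0 (random ordering), E[R] = 2*n_A*n_B/(n_A+n_B) + 1 = 2*8*8/16 + 1 = 9.0000.
        Var[R] = 2*n_A*n_B*(2*n_A*n_B - n_A - n_B) / ((n_A+n_B)^2 * (n_A+n_B-1)) = 14336/3840 = 3.7333.
        SD[R] = 1.9322.
Step 4: Continuity-corrected z = (R + 0.5 - E[R]) / SD[R] = (8 + 0.5 - 9.0000) / 1.9322 = -0.2588.
Step 5: Two-sided p-value via normal approximation = 2*(1 - Phi(|z|)) = 0.795809.
Step 6: alpha = 0.05. fail to reject H0.

R = 8, z = -0.2588, p = 0.795809, fail to reject H0.


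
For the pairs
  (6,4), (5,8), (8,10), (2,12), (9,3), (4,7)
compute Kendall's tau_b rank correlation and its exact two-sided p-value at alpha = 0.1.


Step 1: Enumerate the 15 unordered pairs (i,j) with i<j and classify each by sign(x_j-x_i) * sign(y_j-y_i).
  (1,2):dx=-1,dy=+4->D; (1,3):dx=+2,dy=+6->C; (1,4):dx=-4,dy=+8->D; (1,5):dx=+3,dy=-1->D
  (1,6):dx=-2,dy=+3->D; (2,3):dx=+3,dy=+2->C; (2,4):dx=-3,dy=+4->D; (2,5):dx=+4,dy=-5->D
  (2,6):dx=-1,dy=-1->C; (3,4):dx=-6,dy=+2->D; (3,5):dx=+1,dy=-7->D; (3,6):dx=-4,dy=-3->C
  (4,5):dx=+7,dy=-9->D; (4,6):dx=+2,dy=-5->D; (5,6):dx=-5,dy=+4->D
Step 2: C = 4, D = 11, total pairs = 15.
Step 3: tau = (C - D)/(n(n-1)/2) = (4 - 11)/15 = -0.466667.
Step 4: Exact two-sided p-value (enumerate n! = 720 permutations of y under H0): p = 0.272222.
Step 5: alpha = 0.1. fail to reject H0.

tau_b = -0.4667 (C=4, D=11), p = 0.272222, fail to reject H0.


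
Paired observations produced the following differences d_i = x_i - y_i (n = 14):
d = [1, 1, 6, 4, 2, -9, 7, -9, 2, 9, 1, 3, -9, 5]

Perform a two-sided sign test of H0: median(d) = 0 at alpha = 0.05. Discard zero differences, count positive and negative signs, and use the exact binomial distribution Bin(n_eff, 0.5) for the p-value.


Step 1: Discard zero differences. Original n = 14; n_eff = number of nonzero differences = 14.
Nonzero differences (with sign): +1, +1, +6, +4, +2, -9, +7, -9, +2, +9, +1, +3, -9, +5
Step 2: Count signs: positive = 11, negative = 3.
Step 3: Under H0: P(positive) = 0.5, so the number of positives S ~ Bin(14, 0.5).
Step 4: Two-sided exact p-value = sum of Bin(14,0.5) probabilities at or below the observed probability = 0.057373.
Step 5: alpha = 0.05. fail to reject H0.

n_eff = 14, pos = 11, neg = 3, p = 0.057373, fail to reject H0.


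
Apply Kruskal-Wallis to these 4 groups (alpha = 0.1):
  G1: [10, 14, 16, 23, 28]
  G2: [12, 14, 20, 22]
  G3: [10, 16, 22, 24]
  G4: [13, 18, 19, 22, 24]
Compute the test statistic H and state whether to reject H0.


Step 1: Combine all N = 18 observations and assign midranks.
sorted (value, group, rank): (10,G1,1.5), (10,G3,1.5), (12,G2,3), (13,G4,4), (14,G1,5.5), (14,G2,5.5), (16,G1,7.5), (16,G3,7.5), (18,G4,9), (19,G4,10), (20,G2,11), (22,G2,13), (22,G3,13), (22,G4,13), (23,G1,15), (24,G3,16.5), (24,G4,16.5), (28,G1,18)
Step 2: Sum ranks within each group.
R_1 = 47.5 (n_1 = 5)
R_2 = 32.5 (n_2 = 4)
R_3 = 38.5 (n_3 = 4)
R_4 = 52.5 (n_4 = 5)
Step 3: H = 12/(N(N+1)) * sum(R_i^2/n_i) - 3(N+1)
     = 12/(18*19) * (47.5^2/5 + 32.5^2/4 + 38.5^2/4 + 52.5^2/5) - 3*19
     = 0.035088 * 1637.12 - 57
     = 0.442982.
Step 4: Ties present; correction factor C = 1 - 48/(18^3 - 18) = 0.991744. Corrected H = 0.442982 / 0.991744 = 0.446670.
Step 5: Under H0, H ~ chi^2(3); p-value = 0.930441.
Step 6: alpha = 0.1. fail to reject H0.

H = 0.4467, df = 3, p = 0.930441, fail to reject H0.


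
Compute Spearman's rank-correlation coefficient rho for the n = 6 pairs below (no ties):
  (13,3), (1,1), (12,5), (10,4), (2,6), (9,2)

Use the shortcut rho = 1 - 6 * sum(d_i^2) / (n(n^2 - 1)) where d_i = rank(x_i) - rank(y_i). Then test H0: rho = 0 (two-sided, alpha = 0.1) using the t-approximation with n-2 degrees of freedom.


Step 1: Rank x and y separately (midranks; no ties here).
rank(x): 13->6, 1->1, 12->5, 10->4, 2->2, 9->3
rank(y): 3->3, 1->1, 5->5, 4->4, 6->6, 2->2
Step 2: d_i = R_x(i) - R_y(i); compute d_i^2.
  (6-3)^2=9, (1-1)^2=0, (5-5)^2=0, (4-4)^2=0, (2-6)^2=16, (3-2)^2=1
sum(d^2) = 26.
Step 3: rho = 1 - 6*26 / (6*(6^2 - 1)) = 1 - 156/210 = 0.257143.
Step 4: Under H0, t = rho * sqrt((n-2)/(1-rho^2)) = 0.5322 ~ t(4).
Step 5: Two-sided p-value from the t-distribution with 4 df = 0.622787.
Step 6: alpha = 0.1. fail to reject H0.

rho = 0.2571, p = 0.622787, fail to reject H0 at alpha = 0.1.


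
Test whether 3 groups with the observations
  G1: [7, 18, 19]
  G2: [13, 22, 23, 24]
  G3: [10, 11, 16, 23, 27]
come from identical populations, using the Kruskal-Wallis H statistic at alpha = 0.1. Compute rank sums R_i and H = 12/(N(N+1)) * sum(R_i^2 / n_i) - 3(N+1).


Step 1: Combine all N = 12 observations and assign midranks.
sorted (value, group, rank): (7,G1,1), (10,G3,2), (11,G3,3), (13,G2,4), (16,G3,5), (18,G1,6), (19,G1,7), (22,G2,8), (23,G2,9.5), (23,G3,9.5), (24,G2,11), (27,G3,12)
Step 2: Sum ranks within each group.
R_1 = 14 (n_1 = 3)
R_2 = 32.5 (n_2 = 4)
R_3 = 31.5 (n_3 = 5)
Step 3: H = 12/(N(N+1)) * sum(R_i^2/n_i) - 3(N+1)
     = 12/(12*13) * (14^2/3 + 32.5^2/4 + 31.5^2/5) - 3*13
     = 0.076923 * 527.846 - 39
     = 1.603526.
Step 4: Ties present; correction factor C = 1 - 6/(12^3 - 12) = 0.996503. Corrected H = 1.603526 / 0.996503 = 1.609152.
Step 5: Under H0, H ~ chi^2(2); p-value = 0.447278.
Step 6: alpha = 0.1. fail to reject H0.

H = 1.6092, df = 2, p = 0.447278, fail to reject H0.


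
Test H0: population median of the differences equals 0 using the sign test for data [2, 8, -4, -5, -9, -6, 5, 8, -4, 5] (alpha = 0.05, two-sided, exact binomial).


Step 1: Discard zero differences. Original n = 10; n_eff = number of nonzero differences = 10.
Nonzero differences (with sign): +2, +8, -4, -5, -9, -6, +5, +8, -4, +5
Step 2: Count signs: positive = 5, negative = 5.
Step 3: Under H0: P(positive) = 0.5, so the number of positives S ~ Bin(10, 0.5).
Step 4: Two-sided exact p-value = sum of Bin(10,0.5) probabilities at or below the observed probability = 1.000000.
Step 5: alpha = 0.05. fail to reject H0.

n_eff = 10, pos = 5, neg = 5, p = 1.000000, fail to reject H0.


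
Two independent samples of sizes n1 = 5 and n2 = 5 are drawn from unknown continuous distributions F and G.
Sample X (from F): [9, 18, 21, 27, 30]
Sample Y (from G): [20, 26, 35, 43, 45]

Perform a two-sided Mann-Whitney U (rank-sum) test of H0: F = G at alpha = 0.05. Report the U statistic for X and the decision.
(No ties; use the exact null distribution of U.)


Step 1: Combine and sort all 10 observations; assign midranks.
sorted (value, group): (9,X), (18,X), (20,Y), (21,X), (26,Y), (27,X), (30,X), (35,Y), (43,Y), (45,Y)
ranks: 9->1, 18->2, 20->3, 21->4, 26->5, 27->6, 30->7, 35->8, 43->9, 45->10
Step 2: Rank sum for X: R1 = 1 + 2 + 4 + 6 + 7 = 20.
Step 3: U_X = R1 - n1(n1+1)/2 = 20 - 5*6/2 = 20 - 15 = 5.
       U_Y = n1*n2 - U_X = 25 - 5 = 20.
Step 4: No ties, so the exact null distribution of U (based on enumerating the C(10,5) = 252 equally likely rank assignments) gives the two-sided p-value.
Step 5: p-value = 0.150794; compare to alpha = 0.05. fail to reject H0.

U_X = 5, p = 0.150794, fail to reject H0 at alpha = 0.05.


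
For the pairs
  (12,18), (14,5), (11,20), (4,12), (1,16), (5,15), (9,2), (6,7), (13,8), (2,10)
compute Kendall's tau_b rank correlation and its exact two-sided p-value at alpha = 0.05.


Step 1: Enumerate the 45 unordered pairs (i,j) with i<j and classify each by sign(x_j-x_i) * sign(y_j-y_i).
  (1,2):dx=+2,dy=-13->D; (1,3):dx=-1,dy=+2->D; (1,4):dx=-8,dy=-6->C; (1,5):dx=-11,dy=-2->C
  (1,6):dx=-7,dy=-3->C; (1,7):dx=-3,dy=-16->C; (1,8):dx=-6,dy=-11->C; (1,9):dx=+1,dy=-10->D
  (1,10):dx=-10,dy=-8->C; (2,3):dx=-3,dy=+15->D; (2,4):dx=-10,dy=+7->D; (2,5):dx=-13,dy=+11->D
  (2,6):dx=-9,dy=+10->D; (2,7):dx=-5,dy=-3->C; (2,8):dx=-8,dy=+2->D; (2,9):dx=-1,dy=+3->D
  (2,10):dx=-12,dy=+5->D; (3,4):dx=-7,dy=-8->C; (3,5):dx=-10,dy=-4->C; (3,6):dx=-6,dy=-5->C
  (3,7):dx=-2,dy=-18->C; (3,8):dx=-5,dy=-13->C; (3,9):dx=+2,dy=-12->D; (3,10):dx=-9,dy=-10->C
  (4,5):dx=-3,dy=+4->D; (4,6):dx=+1,dy=+3->C; (4,7):dx=+5,dy=-10->D; (4,8):dx=+2,dy=-5->D
  (4,9):dx=+9,dy=-4->D; (4,10):dx=-2,dy=-2->C; (5,6):dx=+4,dy=-1->D; (5,7):dx=+8,dy=-14->D
  (5,8):dx=+5,dy=-9->D; (5,9):dx=+12,dy=-8->D; (5,10):dx=+1,dy=-6->D; (6,7):dx=+4,dy=-13->D
  (6,8):dx=+1,dy=-8->D; (6,9):dx=+8,dy=-7->D; (6,10):dx=-3,dy=-5->C; (7,8):dx=-3,dy=+5->D
  (7,9):dx=+4,dy=+6->C; (7,10):dx=-7,dy=+8->D; (8,9):dx=+7,dy=+1->C; (8,10):dx=-4,dy=+3->D
  (9,10):dx=-11,dy=+2->D
Step 2: C = 18, D = 27, total pairs = 45.
Step 3: tau = (C - D)/(n(n-1)/2) = (18 - 27)/45 = -0.200000.
Step 4: Exact two-sided p-value (enumerate n! = 3628800 permutations of y under H0): p = 0.484313.
Step 5: alpha = 0.05. fail to reject H0.

tau_b = -0.2000 (C=18, D=27), p = 0.484313, fail to reject H0.


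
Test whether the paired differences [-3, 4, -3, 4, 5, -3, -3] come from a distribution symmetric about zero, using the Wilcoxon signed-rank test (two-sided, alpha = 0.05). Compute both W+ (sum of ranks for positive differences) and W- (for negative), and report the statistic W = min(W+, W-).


Step 1: Drop any zero differences (none here) and take |d_i|.
|d| = [3, 4, 3, 4, 5, 3, 3]
Step 2: Midrank |d_i| (ties get averaged ranks).
ranks: |3|->2.5, |4|->5.5, |3|->2.5, |4|->5.5, |5|->7, |3|->2.5, |3|->2.5
Step 3: Attach original signs; sum ranks with positive sign and with negative sign.
W+ = 5.5 + 5.5 + 7 = 18
W- = 2.5 + 2.5 + 2.5 + 2.5 = 10
(Check: W+ + W- = 28 should equal n(n+1)/2 = 28.)
Step 4: Test statistic W = min(W+, W-) = 10.
Step 5: Ties in |d|, so use the tie-corrected normal approximation.
        E[W] = n(n+1)/4 = 7*8/4 = 14.
        Tie groups: |d|=3 (t=4), |d|=4 (t=2); sum(t^3 - t) = 66.
        Var[W] = n(n+1)(2n+1)/24 - sum(t^3-t)/48 = 840/24 - 66/48 = 33.625.
        z = (W - E[W]) / sqrt(Var[W]) = (10 - 14) / 5.7987 = -0.6898.
        Two-sided p = 2*Phi(z) = 0.490314.
Step 6: alpha = 0.05. fail to reject H0.

W+ = 18, W- = 10, W = min = 10, p = 0.490314, fail to reject H0.


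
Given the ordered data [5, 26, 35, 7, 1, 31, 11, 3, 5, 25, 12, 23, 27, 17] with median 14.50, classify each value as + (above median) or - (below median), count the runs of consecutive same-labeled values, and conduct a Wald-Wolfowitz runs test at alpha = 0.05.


Step 1: Compute median = 14.50; label A = above, B = below.
Labels in order: BAABBABBBABAAA  (n_A = 7, n_B = 7)
Step 2: Count runs R = 8.
Step 3: Under H0 (random ordering), E[R] = 2*n_A*n_B/(n_A+n_B) + 1 = 2*7*7/14 + 1 = 8.0000.
        Var[R] = 2*n_A*n_B*(2*n_A*n_B - n_A - n_B) / ((n_A+n_B)^2 * (n_A+n_B-1)) = 8232/2548 = 3.2308.
        SD[R] = 1.7974.
Step 4: R = E[R], so z = 0 with no continuity correction.
Step 5: Two-sided p-value via normal approximation = 2*(1 - Phi(|z|)) = 1.000000.
Step 6: alpha = 0.05. fail to reject H0.

R = 8, z = 0.0000, p = 1.000000, fail to reject H0.


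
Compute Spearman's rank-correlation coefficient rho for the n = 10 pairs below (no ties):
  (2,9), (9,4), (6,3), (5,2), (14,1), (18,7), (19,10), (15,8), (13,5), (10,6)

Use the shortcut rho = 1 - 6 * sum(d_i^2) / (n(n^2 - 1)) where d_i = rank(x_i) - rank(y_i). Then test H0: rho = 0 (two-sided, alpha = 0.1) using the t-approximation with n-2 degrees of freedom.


Step 1: Rank x and y separately (midranks; no ties here).
rank(x): 2->1, 9->4, 6->3, 5->2, 14->7, 18->9, 19->10, 15->8, 13->6, 10->5
rank(y): 9->9, 4->4, 3->3, 2->2, 1->1, 7->7, 10->10, 8->8, 5->5, 6->6
Step 2: d_i = R_x(i) - R_y(i); compute d_i^2.
  (1-9)^2=64, (4-4)^2=0, (3-3)^2=0, (2-2)^2=0, (7-1)^2=36, (9-7)^2=4, (10-10)^2=0, (8-8)^2=0, (6-5)^2=1, (5-6)^2=1
sum(d^2) = 106.
Step 3: rho = 1 - 6*106 / (10*(10^2 - 1)) = 1 - 636/990 = 0.357576.
Step 4: Under H0, t = rho * sqrt((n-2)/(1-rho^2)) = 1.0830 ~ t(8).
Step 5: Two-sided p-value from the t-distribution with 8 df = 0.310376.
Step 6: alpha = 0.1. fail to reject H0.

rho = 0.3576, p = 0.310376, fail to reject H0 at alpha = 0.1.


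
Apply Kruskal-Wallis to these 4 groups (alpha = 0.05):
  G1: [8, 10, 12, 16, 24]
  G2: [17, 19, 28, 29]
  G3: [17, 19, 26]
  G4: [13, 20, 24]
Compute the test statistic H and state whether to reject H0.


Step 1: Combine all N = 15 observations and assign midranks.
sorted (value, group, rank): (8,G1,1), (10,G1,2), (12,G1,3), (13,G4,4), (16,G1,5), (17,G2,6.5), (17,G3,6.5), (19,G2,8.5), (19,G3,8.5), (20,G4,10), (24,G1,11.5), (24,G4,11.5), (26,G3,13), (28,G2,14), (29,G2,15)
Step 2: Sum ranks within each group.
R_1 = 22.5 (n_1 = 5)
R_2 = 44 (n_2 = 4)
R_3 = 28 (n_3 = 3)
R_4 = 25.5 (n_4 = 3)
Step 3: H = 12/(N(N+1)) * sum(R_i^2/n_i) - 3(N+1)
     = 12/(15*16) * (22.5^2/5 + 44^2/4 + 28^2/3 + 25.5^2/3) - 3*16
     = 0.050000 * 1063.33 - 48
     = 5.166667.
Step 4: Ties present; correction factor C = 1 - 18/(15^3 - 15) = 0.994643. Corrected H = 5.166667 / 0.994643 = 5.194494.
Step 5: Under H0, H ~ chi^2(3); p-value = 0.158097.
Step 6: alpha = 0.05. fail to reject H0.

H = 5.1945, df = 3, p = 0.158097, fail to reject H0.


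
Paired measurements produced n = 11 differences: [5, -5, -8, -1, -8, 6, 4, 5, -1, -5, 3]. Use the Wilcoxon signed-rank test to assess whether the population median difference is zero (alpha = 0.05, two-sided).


Step 1: Drop any zero differences (none here) and take |d_i|.
|d| = [5, 5, 8, 1, 8, 6, 4, 5, 1, 5, 3]
Step 2: Midrank |d_i| (ties get averaged ranks).
ranks: |5|->6.5, |5|->6.5, |8|->10.5, |1|->1.5, |8|->10.5, |6|->9, |4|->4, |5|->6.5, |1|->1.5, |5|->6.5, |3|->3
Step 3: Attach original signs; sum ranks with positive sign and with negative sign.
W+ = 6.5 + 9 + 4 + 6.5 + 3 = 29
W- = 6.5 + 10.5 + 1.5 + 10.5 + 1.5 + 6.5 = 37
(Check: W+ + W- = 66 should equal n(n+1)/2 = 66.)
Step 4: Test statistic W = min(W+, W-) = 29.
Step 5: Ties in |d|, so use the tie-corrected normal approximation.
        E[W] = n(n+1)/4 = 11*12/4 = 33.
        Tie groups: |d|=1 (t=2), |d|=5 (t=4), |d|=8 (t=2); sum(t^3 - t) = 72.
        Var[W] = n(n+1)(2n+1)/24 - sum(t^3-t)/48 = 3036/24 - 72/48 = 125.
        z = (W - E[W]) / sqrt(Var[W]) = (29 - 33) / 11.1803 = -0.3578.
        Two-sided p = 2*Phi(z) = 0.720515.
Step 6: alpha = 0.05. fail to reject H0.

W+ = 29, W- = 37, W = min = 29, p = 0.720515, fail to reject H0.


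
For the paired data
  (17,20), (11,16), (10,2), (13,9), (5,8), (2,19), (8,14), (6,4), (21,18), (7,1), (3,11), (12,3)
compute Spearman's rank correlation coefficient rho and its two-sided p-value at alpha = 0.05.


Step 1: Rank x and y separately (midranks; no ties here).
rank(x): 17->11, 11->8, 10->7, 13->10, 5->3, 2->1, 8->6, 6->4, 21->12, 7->5, 3->2, 12->9
rank(y): 20->12, 16->9, 2->2, 9->6, 8->5, 19->11, 14->8, 4->4, 18->10, 1->1, 11->7, 3->3
Step 2: d_i = R_x(i) - R_y(i); compute d_i^2.
  (11-12)^2=1, (8-9)^2=1, (7-2)^2=25, (10-6)^2=16, (3-5)^2=4, (1-11)^2=100, (6-8)^2=4, (4-4)^2=0, (12-10)^2=4, (5-1)^2=16, (2-7)^2=25, (9-3)^2=36
sum(d^2) = 232.
Step 3: rho = 1 - 6*232 / (12*(12^2 - 1)) = 1 - 1392/1716 = 0.188811.
Step 4: Under H0, t = rho * sqrt((n-2)/(1-rho^2)) = 0.6080 ~ t(10).
Step 5: Two-sided p-value from the t-distribution with 10 df = 0.556737.
Step 6: alpha = 0.05. fail to reject H0.

rho = 0.1888, p = 0.556737, fail to reject H0 at alpha = 0.05.


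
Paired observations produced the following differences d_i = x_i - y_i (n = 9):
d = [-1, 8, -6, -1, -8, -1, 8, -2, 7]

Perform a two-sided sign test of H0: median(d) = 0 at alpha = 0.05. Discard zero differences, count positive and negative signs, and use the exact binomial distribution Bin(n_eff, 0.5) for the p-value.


Step 1: Discard zero differences. Original n = 9; n_eff = number of nonzero differences = 9.
Nonzero differences (with sign): -1, +8, -6, -1, -8, -1, +8, -2, +7
Step 2: Count signs: positive = 3, negative = 6.
Step 3: Under H0: P(positive) = 0.5, so the number of positives S ~ Bin(9, 0.5).
Step 4: Two-sided exact p-value = sum of Bin(9,0.5) probabilities at or below the observed probability = 0.507812.
Step 5: alpha = 0.05. fail to reject H0.

n_eff = 9, pos = 3, neg = 6, p = 0.507812, fail to reject H0.


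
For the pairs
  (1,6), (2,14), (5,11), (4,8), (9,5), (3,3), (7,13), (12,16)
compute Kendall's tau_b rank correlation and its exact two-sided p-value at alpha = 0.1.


Step 1: Enumerate the 28 unordered pairs (i,j) with i<j and classify each by sign(x_j-x_i) * sign(y_j-y_i).
  (1,2):dx=+1,dy=+8->C; (1,3):dx=+4,dy=+5->C; (1,4):dx=+3,dy=+2->C; (1,5):dx=+8,dy=-1->D
  (1,6):dx=+2,dy=-3->D; (1,7):dx=+6,dy=+7->C; (1,8):dx=+11,dy=+10->C; (2,3):dx=+3,dy=-3->D
  (2,4):dx=+2,dy=-6->D; (2,5):dx=+7,dy=-9->D; (2,6):dx=+1,dy=-11->D; (2,7):dx=+5,dy=-1->D
  (2,8):dx=+10,dy=+2->C; (3,4):dx=-1,dy=-3->C; (3,5):dx=+4,dy=-6->D; (3,6):dx=-2,dy=-8->C
  (3,7):dx=+2,dy=+2->C; (3,8):dx=+7,dy=+5->C; (4,5):dx=+5,dy=-3->D; (4,6):dx=-1,dy=-5->C
  (4,7):dx=+3,dy=+5->C; (4,8):dx=+8,dy=+8->C; (5,6):dx=-6,dy=-2->C; (5,7):dx=-2,dy=+8->D
  (5,8):dx=+3,dy=+11->C; (6,7):dx=+4,dy=+10->C; (6,8):dx=+9,dy=+13->C; (7,8):dx=+5,dy=+3->C
Step 2: C = 18, D = 10, total pairs = 28.
Step 3: tau = (C - D)/(n(n-1)/2) = (18 - 10)/28 = 0.285714.
Step 4: Exact two-sided p-value (enumerate n! = 40320 permutations of y under H0): p = 0.398760.
Step 5: alpha = 0.1. fail to reject H0.

tau_b = 0.2857 (C=18, D=10), p = 0.398760, fail to reject H0.


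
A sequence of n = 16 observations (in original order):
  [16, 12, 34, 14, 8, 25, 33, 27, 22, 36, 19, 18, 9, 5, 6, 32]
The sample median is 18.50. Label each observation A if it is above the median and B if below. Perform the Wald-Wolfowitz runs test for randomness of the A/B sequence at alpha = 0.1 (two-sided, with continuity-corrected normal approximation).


Step 1: Compute median = 18.50; label A = above, B = below.
Labels in order: BBABBAAAAAABBBBA  (n_A = 8, n_B = 8)
Step 2: Count runs R = 6.
Step 3: Under H0 (random ordering), E[R] = 2*n_A*n_B/(n_A+n_B) + 1 = 2*8*8/16 + 1 = 9.0000.
        Var[R] = 2*n_A*n_B*(2*n_A*n_B - n_A - n_B) / ((n_A+n_B)^2 * (n_A+n_B-1)) = 14336/3840 = 3.7333.
        SD[R] = 1.9322.
Step 4: Continuity-corrected z = (R + 0.5 - E[R]) / SD[R] = (6 + 0.5 - 9.0000) / 1.9322 = -1.2939.
Step 5: Two-sided p-value via normal approximation = 2*(1 - Phi(|z|)) = 0.195709.
Step 6: alpha = 0.1. fail to reject H0.

R = 6, z = -1.2939, p = 0.195709, fail to reject H0.


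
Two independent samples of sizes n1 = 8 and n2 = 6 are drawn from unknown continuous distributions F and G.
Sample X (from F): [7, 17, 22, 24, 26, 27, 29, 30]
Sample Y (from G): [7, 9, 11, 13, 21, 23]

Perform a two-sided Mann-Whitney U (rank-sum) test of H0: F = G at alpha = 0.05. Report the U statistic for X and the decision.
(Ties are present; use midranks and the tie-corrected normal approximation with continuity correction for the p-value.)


Step 1: Combine and sort all 14 observations; assign midranks.
sorted (value, group): (7,X), (7,Y), (9,Y), (11,Y), (13,Y), (17,X), (21,Y), (22,X), (23,Y), (24,X), (26,X), (27,X), (29,X), (30,X)
ranks: 7->1.5, 7->1.5, 9->3, 11->4, 13->5, 17->6, 21->7, 22->8, 23->9, 24->10, 26->11, 27->12, 29->13, 30->14
Step 2: Rank sum for X: R1 = 1.5 + 6 + 8 + 10 + 11 + 12 + 13 + 14 = 75.5.
Step 3: U_X = R1 - n1(n1+1)/2 = 75.5 - 8*9/2 = 75.5 - 36 = 39.5.
       U_Y = n1*n2 - U_X = 48 - 39.5 = 8.5.
Step 4: Ties are present, so use the tie-corrected normal approximation (with continuity correction) for the p-value.
Step 5: p-value = 0.052547; compare to alpha = 0.05. fail to reject H0.

U_X = 39.5, p = 0.052547, fail to reject H0 at alpha = 0.05.


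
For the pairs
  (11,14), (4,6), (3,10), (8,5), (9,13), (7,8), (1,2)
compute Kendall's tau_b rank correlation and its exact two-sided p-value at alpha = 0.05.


Step 1: Enumerate the 21 unordered pairs (i,j) with i<j and classify each by sign(x_j-x_i) * sign(y_j-y_i).
  (1,2):dx=-7,dy=-8->C; (1,3):dx=-8,dy=-4->C; (1,4):dx=-3,dy=-9->C; (1,5):dx=-2,dy=-1->C
  (1,6):dx=-4,dy=-6->C; (1,7):dx=-10,dy=-12->C; (2,3):dx=-1,dy=+4->D; (2,4):dx=+4,dy=-1->D
  (2,5):dx=+5,dy=+7->C; (2,6):dx=+3,dy=+2->C; (2,7):dx=-3,dy=-4->C; (3,4):dx=+5,dy=-5->D
  (3,5):dx=+6,dy=+3->C; (3,6):dx=+4,dy=-2->D; (3,7):dx=-2,dy=-8->C; (4,5):dx=+1,dy=+8->C
  (4,6):dx=-1,dy=+3->D; (4,7):dx=-7,dy=-3->C; (5,6):dx=-2,dy=-5->C; (5,7):dx=-8,dy=-11->C
  (6,7):dx=-6,dy=-6->C
Step 2: C = 16, D = 5, total pairs = 21.
Step 3: tau = (C - D)/(n(n-1)/2) = (16 - 5)/21 = 0.523810.
Step 4: Exact two-sided p-value (enumerate n! = 5040 permutations of y under H0): p = 0.136111.
Step 5: alpha = 0.05. fail to reject H0.

tau_b = 0.5238 (C=16, D=5), p = 0.136111, fail to reject H0.


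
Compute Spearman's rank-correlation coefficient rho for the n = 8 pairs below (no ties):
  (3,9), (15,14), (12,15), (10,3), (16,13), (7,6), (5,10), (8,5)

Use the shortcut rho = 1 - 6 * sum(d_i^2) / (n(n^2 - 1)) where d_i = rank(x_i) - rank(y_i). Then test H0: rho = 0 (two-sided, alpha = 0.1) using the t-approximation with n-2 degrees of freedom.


Step 1: Rank x and y separately (midranks; no ties here).
rank(x): 3->1, 15->7, 12->6, 10->5, 16->8, 7->3, 5->2, 8->4
rank(y): 9->4, 14->7, 15->8, 3->1, 13->6, 6->3, 10->5, 5->2
Step 2: d_i = R_x(i) - R_y(i); compute d_i^2.
  (1-4)^2=9, (7-7)^2=0, (6-8)^2=4, (5-1)^2=16, (8-6)^2=4, (3-3)^2=0, (2-5)^2=9, (4-2)^2=4
sum(d^2) = 46.
Step 3: rho = 1 - 6*46 / (8*(8^2 - 1)) = 1 - 276/504 = 0.452381.
Step 4: Under H0, t = rho * sqrt((n-2)/(1-rho^2)) = 1.2425 ~ t(6).
Step 5: Two-sided p-value from the t-distribution with 6 df = 0.260405.
Step 6: alpha = 0.1. fail to reject H0.

rho = 0.4524, p = 0.260405, fail to reject H0 at alpha = 0.1.


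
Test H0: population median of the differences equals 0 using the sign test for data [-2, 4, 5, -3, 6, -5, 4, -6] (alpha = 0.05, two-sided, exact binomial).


Step 1: Discard zero differences. Original n = 8; n_eff = number of nonzero differences = 8.
Nonzero differences (with sign): -2, +4, +5, -3, +6, -5, +4, -6
Step 2: Count signs: positive = 4, negative = 4.
Step 3: Under H0: P(positive) = 0.5, so the number of positives S ~ Bin(8, 0.5).
Step 4: Two-sided exact p-value = sum of Bin(8,0.5) probabilities at or below the observed probability = 1.000000.
Step 5: alpha = 0.05. fail to reject H0.

n_eff = 8, pos = 4, neg = 4, p = 1.000000, fail to reject H0.


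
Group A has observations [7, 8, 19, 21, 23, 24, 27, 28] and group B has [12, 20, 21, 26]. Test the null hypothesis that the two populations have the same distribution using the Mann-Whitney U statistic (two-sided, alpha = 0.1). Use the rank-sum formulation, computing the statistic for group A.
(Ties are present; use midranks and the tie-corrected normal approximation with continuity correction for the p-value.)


Step 1: Combine and sort all 12 observations; assign midranks.
sorted (value, group): (7,X), (8,X), (12,Y), (19,X), (20,Y), (21,X), (21,Y), (23,X), (24,X), (26,Y), (27,X), (28,X)
ranks: 7->1, 8->2, 12->3, 19->4, 20->5, 21->6.5, 21->6.5, 23->8, 24->9, 26->10, 27->11, 28->12
Step 2: Rank sum for X: R1 = 1 + 2 + 4 + 6.5 + 8 + 9 + 11 + 12 = 53.5.
Step 3: U_X = R1 - n1(n1+1)/2 = 53.5 - 8*9/2 = 53.5 - 36 = 17.5.
       U_Y = n1*n2 - U_X = 32 - 17.5 = 14.5.
Step 4: Ties are present, so use the tie-corrected normal approximation (with continuity correction) for the p-value.
Step 5: p-value = 0.864901; compare to alpha = 0.1. fail to reject H0.

U_X = 17.5, p = 0.864901, fail to reject H0 at alpha = 0.1.


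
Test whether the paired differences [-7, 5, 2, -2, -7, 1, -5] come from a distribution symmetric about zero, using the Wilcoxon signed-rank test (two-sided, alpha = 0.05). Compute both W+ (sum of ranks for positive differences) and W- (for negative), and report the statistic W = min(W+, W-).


Step 1: Drop any zero differences (none here) and take |d_i|.
|d| = [7, 5, 2, 2, 7, 1, 5]
Step 2: Midrank |d_i| (ties get averaged ranks).
ranks: |7|->6.5, |5|->4.5, |2|->2.5, |2|->2.5, |7|->6.5, |1|->1, |5|->4.5
Step 3: Attach original signs; sum ranks with positive sign and with negative sign.
W+ = 4.5 + 2.5 + 1 = 8
W- = 6.5 + 2.5 + 6.5 + 4.5 = 20
(Check: W+ + W- = 28 should equal n(n+1)/2 = 28.)
Step 4: Test statistic W = min(W+, W-) = 8.
Step 5: Ties in |d|, so use the tie-corrected normal approximation.
        E[W] = n(n+1)/4 = 7*8/4 = 14.
        Tie groups: |d|=2 (t=2), |d|=5 (t=2), |d|=7 (t=2); sum(t^3 - t) = 18.
        Var[W] = n(n+1)(2n+1)/24 - sum(t^3-t)/48 = 840/24 - 18/48 = 34.625.
        z = (W - E[W]) / sqrt(Var[W]) = (8 - 14) / 5.8843 = -1.0197.
        Two-sided p = 2*Phi(z) = 0.307889.
Step 6: alpha = 0.05. fail to reject H0.

W+ = 8, W- = 20, W = min = 8, p = 0.307889, fail to reject H0.


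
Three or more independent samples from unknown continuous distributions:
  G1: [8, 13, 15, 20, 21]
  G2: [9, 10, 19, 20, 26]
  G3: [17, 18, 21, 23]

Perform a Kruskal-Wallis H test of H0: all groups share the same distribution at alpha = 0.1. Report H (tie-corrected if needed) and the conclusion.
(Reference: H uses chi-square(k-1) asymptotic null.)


Step 1: Combine all N = 14 observations and assign midranks.
sorted (value, group, rank): (8,G1,1), (9,G2,2), (10,G2,3), (13,G1,4), (15,G1,5), (17,G3,6), (18,G3,7), (19,G2,8), (20,G1,9.5), (20,G2,9.5), (21,G1,11.5), (21,G3,11.5), (23,G3,13), (26,G2,14)
Step 2: Sum ranks within each group.
R_1 = 31 (n_1 = 5)
R_2 = 36.5 (n_2 = 5)
R_3 = 37.5 (n_3 = 4)
Step 3: H = 12/(N(N+1)) * sum(R_i^2/n_i) - 3(N+1)
     = 12/(14*15) * (31^2/5 + 36.5^2/5 + 37.5^2/4) - 3*15
     = 0.057143 * 810.212 - 45
     = 1.297857.
Step 4: Ties present; correction factor C = 1 - 12/(14^3 - 14) = 0.995604. Corrected H = 1.297857 / 0.995604 = 1.303587.
Step 5: Under H0, H ~ chi^2(2); p-value = 0.521110.
Step 6: alpha = 0.1. fail to reject H0.

H = 1.3036, df = 2, p = 0.521110, fail to reject H0.


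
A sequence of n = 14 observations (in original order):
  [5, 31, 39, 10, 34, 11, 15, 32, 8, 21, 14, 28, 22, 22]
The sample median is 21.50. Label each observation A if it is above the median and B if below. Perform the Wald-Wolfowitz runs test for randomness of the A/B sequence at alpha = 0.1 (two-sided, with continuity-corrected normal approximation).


Step 1: Compute median = 21.50; label A = above, B = below.
Labels in order: BAABABBABBBAAA  (n_A = 7, n_B = 7)
Step 2: Count runs R = 8.
Step 3: Under H0 (random ordering), E[R] = 2*n_A*n_B/(n_A+n_B) + 1 = 2*7*7/14 + 1 = 8.0000.
        Var[R] = 2*n_A*n_B*(2*n_A*n_B - n_A - n_B) / ((n_A+n_B)^2 * (n_A+n_B-1)) = 8232/2548 = 3.2308.
        SD[R] = 1.7974.
Step 4: R = E[R], so z = 0 with no continuity correction.
Step 5: Two-sided p-value via normal approximation = 2*(1 - Phi(|z|)) = 1.000000.
Step 6: alpha = 0.1. fail to reject H0.

R = 8, z = 0.0000, p = 1.000000, fail to reject H0.


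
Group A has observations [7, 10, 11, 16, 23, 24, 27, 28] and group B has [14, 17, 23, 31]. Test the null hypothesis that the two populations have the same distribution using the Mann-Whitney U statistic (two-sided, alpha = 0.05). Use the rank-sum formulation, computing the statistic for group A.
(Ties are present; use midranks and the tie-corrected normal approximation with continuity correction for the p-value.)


Step 1: Combine and sort all 12 observations; assign midranks.
sorted (value, group): (7,X), (10,X), (11,X), (14,Y), (16,X), (17,Y), (23,X), (23,Y), (24,X), (27,X), (28,X), (31,Y)
ranks: 7->1, 10->2, 11->3, 14->4, 16->5, 17->6, 23->7.5, 23->7.5, 24->9, 27->10, 28->11, 31->12
Step 2: Rank sum for X: R1 = 1 + 2 + 3 + 5 + 7.5 + 9 + 10 + 11 = 48.5.
Step 3: U_X = R1 - n1(n1+1)/2 = 48.5 - 8*9/2 = 48.5 - 36 = 12.5.
       U_Y = n1*n2 - U_X = 32 - 12.5 = 19.5.
Step 4: Ties are present, so use the tie-corrected normal approximation (with continuity correction) for the p-value.
Step 5: p-value = 0.609759; compare to alpha = 0.05. fail to reject H0.

U_X = 12.5, p = 0.609759, fail to reject H0 at alpha = 0.05.


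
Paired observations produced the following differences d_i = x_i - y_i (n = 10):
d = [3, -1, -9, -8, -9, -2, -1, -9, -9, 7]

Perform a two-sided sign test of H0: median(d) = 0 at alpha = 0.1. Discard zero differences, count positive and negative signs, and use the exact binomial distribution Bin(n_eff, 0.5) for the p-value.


Step 1: Discard zero differences. Original n = 10; n_eff = number of nonzero differences = 10.
Nonzero differences (with sign): +3, -1, -9, -8, -9, -2, -1, -9, -9, +7
Step 2: Count signs: positive = 2, negative = 8.
Step 3: Under H0: P(positive) = 0.5, so the number of positives S ~ Bin(10, 0.5).
Step 4: Two-sided exact p-value = sum of Bin(10,0.5) probabilities at or below the observed probability = 0.109375.
Step 5: alpha = 0.1. fail to reject H0.

n_eff = 10, pos = 2, neg = 8, p = 0.109375, fail to reject H0.


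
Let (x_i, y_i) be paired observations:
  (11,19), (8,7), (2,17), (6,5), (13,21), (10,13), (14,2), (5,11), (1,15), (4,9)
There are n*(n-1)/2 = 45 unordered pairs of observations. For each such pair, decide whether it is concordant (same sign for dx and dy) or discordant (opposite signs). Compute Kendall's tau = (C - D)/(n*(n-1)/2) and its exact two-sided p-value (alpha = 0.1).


Step 1: Enumerate the 45 unordered pairs (i,j) with i<j and classify each by sign(x_j-x_i) * sign(y_j-y_i).
  (1,2):dx=-3,dy=-12->C; (1,3):dx=-9,dy=-2->C; (1,4):dx=-5,dy=-14->C; (1,5):dx=+2,dy=+2->C
  (1,6):dx=-1,dy=-6->C; (1,7):dx=+3,dy=-17->D; (1,8):dx=-6,dy=-8->C; (1,9):dx=-10,dy=-4->C
  (1,10):dx=-7,dy=-10->C; (2,3):dx=-6,dy=+10->D; (2,4):dx=-2,dy=-2->C; (2,5):dx=+5,dy=+14->C
  (2,6):dx=+2,dy=+6->C; (2,7):dx=+6,dy=-5->D; (2,8):dx=-3,dy=+4->D; (2,9):dx=-7,dy=+8->D
  (2,10):dx=-4,dy=+2->D; (3,4):dx=+4,dy=-12->D; (3,5):dx=+11,dy=+4->C; (3,6):dx=+8,dy=-4->D
  (3,7):dx=+12,dy=-15->D; (3,8):dx=+3,dy=-6->D; (3,9):dx=-1,dy=-2->C; (3,10):dx=+2,dy=-8->D
  (4,5):dx=+7,dy=+16->C; (4,6):dx=+4,dy=+8->C; (4,7):dx=+8,dy=-3->D; (4,8):dx=-1,dy=+6->D
  (4,9):dx=-5,dy=+10->D; (4,10):dx=-2,dy=+4->D; (5,6):dx=-3,dy=-8->C; (5,7):dx=+1,dy=-19->D
  (5,8):dx=-8,dy=-10->C; (5,9):dx=-12,dy=-6->C; (5,10):dx=-9,dy=-12->C; (6,7):dx=+4,dy=-11->D
  (6,8):dx=-5,dy=-2->C; (6,9):dx=-9,dy=+2->D; (6,10):dx=-6,dy=-4->C; (7,8):dx=-9,dy=+9->D
  (7,9):dx=-13,dy=+13->D; (7,10):dx=-10,dy=+7->D; (8,9):dx=-4,dy=+4->D; (8,10):dx=-1,dy=-2->C
  (9,10):dx=+3,dy=-6->D
Step 2: C = 22, D = 23, total pairs = 45.
Step 3: tau = (C - D)/(n(n-1)/2) = (22 - 23)/45 = -0.022222.
Step 4: Exact two-sided p-value (enumerate n! = 3628800 permutations of y under H0): p = 1.000000.
Step 5: alpha = 0.1. fail to reject H0.

tau_b = -0.0222 (C=22, D=23), p = 1.000000, fail to reject H0.


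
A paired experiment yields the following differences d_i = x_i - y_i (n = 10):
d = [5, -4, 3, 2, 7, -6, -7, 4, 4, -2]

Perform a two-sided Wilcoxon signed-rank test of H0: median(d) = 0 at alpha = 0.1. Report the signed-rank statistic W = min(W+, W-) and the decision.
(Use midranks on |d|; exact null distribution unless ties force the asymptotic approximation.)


Step 1: Drop any zero differences (none here) and take |d_i|.
|d| = [5, 4, 3, 2, 7, 6, 7, 4, 4, 2]
Step 2: Midrank |d_i| (ties get averaged ranks).
ranks: |5|->7, |4|->5, |3|->3, |2|->1.5, |7|->9.5, |6|->8, |7|->9.5, |4|->5, |4|->5, |2|->1.5
Step 3: Attach original signs; sum ranks with positive sign and with negative sign.
W+ = 7 + 3 + 1.5 + 9.5 + 5 + 5 = 31
W- = 5 + 8 + 9.5 + 1.5 = 24
(Check: W+ + W- = 55 should equal n(n+1)/2 = 55.)
Step 4: Test statistic W = min(W+, W-) = 24.
Step 5: Ties in |d|, so use the tie-corrected normal approximation.
        E[W] = n(n+1)/4 = 10*11/4 = 27.5.
        Tie groups: |d|=2 (t=2), |d|=4 (t=3), |d|=7 (t=2); sum(t^3 - t) = 36.
        Var[W] = n(n+1)(2n+1)/24 - sum(t^3-t)/48 = 2310/24 - 36/48 = 95.5.
        z = (W - E[W]) / sqrt(Var[W]) = (24 - 27.5) / 9.7724 = -0.3582.
        Two-sided p = 2*Phi(z) = 0.720230.
Step 6: alpha = 0.1. fail to reject H0.

W+ = 31, W- = 24, W = min = 24, p = 0.720230, fail to reject H0.


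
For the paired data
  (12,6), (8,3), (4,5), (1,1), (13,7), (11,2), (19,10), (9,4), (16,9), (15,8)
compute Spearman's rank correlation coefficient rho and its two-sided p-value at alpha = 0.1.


Step 1: Rank x and y separately (midranks; no ties here).
rank(x): 12->6, 8->3, 4->2, 1->1, 13->7, 11->5, 19->10, 9->4, 16->9, 15->8
rank(y): 6->6, 3->3, 5->5, 1->1, 7->7, 2->2, 10->10, 4->4, 9->9, 8->8
Step 2: d_i = R_x(i) - R_y(i); compute d_i^2.
  (6-6)^2=0, (3-3)^2=0, (2-5)^2=9, (1-1)^2=0, (7-7)^2=0, (5-2)^2=9, (10-10)^2=0, (4-4)^2=0, (9-9)^2=0, (8-8)^2=0
sum(d^2) = 18.
Step 3: rho = 1 - 6*18 / (10*(10^2 - 1)) = 1 - 108/990 = 0.890909.
Step 4: Under H0, t = rho * sqrt((n-2)/(1-rho^2)) = 5.5482 ~ t(8).
Step 5: Two-sided p-value from the t-distribution with 8 df = 0.000542.
Step 6: alpha = 0.1. reject H0.

rho = 0.8909, p = 0.000542, reject H0 at alpha = 0.1.


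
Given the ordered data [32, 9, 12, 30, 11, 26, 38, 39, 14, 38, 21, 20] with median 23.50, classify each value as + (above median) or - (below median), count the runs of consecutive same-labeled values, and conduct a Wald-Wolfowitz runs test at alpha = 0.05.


Step 1: Compute median = 23.50; label A = above, B = below.
Labels in order: ABBABAAABABB  (n_A = 6, n_B = 6)
Step 2: Count runs R = 8.
Step 3: Under H0 (random ordering), E[R] = 2*n_A*n_B/(n_A+n_B) + 1 = 2*6*6/12 + 1 = 7.0000.
        Var[R] = 2*n_A*n_B*(2*n_A*n_B - n_A - n_B) / ((n_A+n_B)^2 * (n_A+n_B-1)) = 4320/1584 = 2.7273.
        SD[R] = 1.6514.
Step 4: Continuity-corrected z = (R - 0.5 - E[R]) / SD[R] = (8 - 0.5 - 7.0000) / 1.6514 = 0.3028.
Step 5: Two-sided p-value via normal approximation = 2*(1 - Phi(|z|)) = 0.762069.
Step 6: alpha = 0.05. fail to reject H0.

R = 8, z = 0.3028, p = 0.762069, fail to reject H0.


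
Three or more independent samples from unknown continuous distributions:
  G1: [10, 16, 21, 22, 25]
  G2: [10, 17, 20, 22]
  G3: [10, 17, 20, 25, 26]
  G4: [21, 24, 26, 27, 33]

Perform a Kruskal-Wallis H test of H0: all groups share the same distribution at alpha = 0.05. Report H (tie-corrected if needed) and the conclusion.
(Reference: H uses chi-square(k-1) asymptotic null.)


Step 1: Combine all N = 19 observations and assign midranks.
sorted (value, group, rank): (10,G1,2), (10,G2,2), (10,G3,2), (16,G1,4), (17,G2,5.5), (17,G3,5.5), (20,G2,7.5), (20,G3,7.5), (21,G1,9.5), (21,G4,9.5), (22,G1,11.5), (22,G2,11.5), (24,G4,13), (25,G1,14.5), (25,G3,14.5), (26,G3,16.5), (26,G4,16.5), (27,G4,18), (33,G4,19)
Step 2: Sum ranks within each group.
R_1 = 41.5 (n_1 = 5)
R_2 = 26.5 (n_2 = 4)
R_3 = 46 (n_3 = 5)
R_4 = 76 (n_4 = 5)
Step 3: H = 12/(N(N+1)) * sum(R_i^2/n_i) - 3(N+1)
     = 12/(19*20) * (41.5^2/5 + 26.5^2/4 + 46^2/5 + 76^2/5) - 3*20
     = 0.031579 * 2098.41 - 60
     = 6.265658.
Step 4: Ties present; correction factor C = 1 - 60/(19^3 - 19) = 0.991228. Corrected H = 6.265658 / 0.991228 = 6.321106.
Step 5: Under H0, H ~ chi^2(3); p-value = 0.096991.
Step 6: alpha = 0.05. fail to reject H0.

H = 6.3211, df = 3, p = 0.096991, fail to reject H0.


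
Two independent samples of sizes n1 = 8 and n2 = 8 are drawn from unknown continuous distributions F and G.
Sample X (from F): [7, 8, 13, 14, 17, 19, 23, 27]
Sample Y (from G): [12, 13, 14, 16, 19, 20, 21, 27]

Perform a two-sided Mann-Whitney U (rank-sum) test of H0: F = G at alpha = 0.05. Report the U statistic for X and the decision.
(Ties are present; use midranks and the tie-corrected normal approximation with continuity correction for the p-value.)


Step 1: Combine and sort all 16 observations; assign midranks.
sorted (value, group): (7,X), (8,X), (12,Y), (13,X), (13,Y), (14,X), (14,Y), (16,Y), (17,X), (19,X), (19,Y), (20,Y), (21,Y), (23,X), (27,X), (27,Y)
ranks: 7->1, 8->2, 12->3, 13->4.5, 13->4.5, 14->6.5, 14->6.5, 16->8, 17->9, 19->10.5, 19->10.5, 20->12, 21->13, 23->14, 27->15.5, 27->15.5
Step 2: Rank sum for X: R1 = 1 + 2 + 4.5 + 6.5 + 9 + 10.5 + 14 + 15.5 = 63.
Step 3: U_X = R1 - n1(n1+1)/2 = 63 - 8*9/2 = 63 - 36 = 27.
       U_Y = n1*n2 - U_X = 64 - 27 = 37.
Step 4: Ties are present, so use the tie-corrected normal approximation (with continuity correction) for the p-value.
Step 5: p-value = 0.635507; compare to alpha = 0.05. fail to reject H0.

U_X = 27, p = 0.635507, fail to reject H0 at alpha = 0.05.


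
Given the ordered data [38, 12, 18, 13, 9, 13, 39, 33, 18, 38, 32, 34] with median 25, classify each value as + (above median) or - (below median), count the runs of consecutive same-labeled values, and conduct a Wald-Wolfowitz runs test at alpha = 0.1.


Step 1: Compute median = 25; label A = above, B = below.
Labels in order: ABBBBBAABAAA  (n_A = 6, n_B = 6)
Step 2: Count runs R = 5.
Step 3: Under H0 (random ordering), E[R] = 2*n_A*n_B/(n_A+n_B) + 1 = 2*6*6/12 + 1 = 7.0000.
        Var[R] = 2*n_A*n_B*(2*n_A*n_B - n_A - n_B) / ((n_A+n_B)^2 * (n_A+n_B-1)) = 4320/1584 = 2.7273.
        SD[R] = 1.6514.
Step 4: Continuity-corrected z = (R + 0.5 - E[R]) / SD[R] = (5 + 0.5 - 7.0000) / 1.6514 = -0.9083.
Step 5: Two-sided p-value via normal approximation = 2*(1 - Phi(|z|)) = 0.363722.
Step 6: alpha = 0.1. fail to reject H0.

R = 5, z = -0.9083, p = 0.363722, fail to reject H0.


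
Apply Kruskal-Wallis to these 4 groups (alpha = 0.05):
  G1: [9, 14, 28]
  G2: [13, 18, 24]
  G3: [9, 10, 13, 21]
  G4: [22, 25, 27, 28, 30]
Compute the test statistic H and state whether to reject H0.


Step 1: Combine all N = 15 observations and assign midranks.
sorted (value, group, rank): (9,G1,1.5), (9,G3,1.5), (10,G3,3), (13,G2,4.5), (13,G3,4.5), (14,G1,6), (18,G2,7), (21,G3,8), (22,G4,9), (24,G2,10), (25,G4,11), (27,G4,12), (28,G1,13.5), (28,G4,13.5), (30,G4,15)
Step 2: Sum ranks within each group.
R_1 = 21 (n_1 = 3)
R_2 = 21.5 (n_2 = 3)
R_3 = 17 (n_3 = 4)
R_4 = 60.5 (n_4 = 5)
Step 3: H = 12/(N(N+1)) * sum(R_i^2/n_i) - 3(N+1)
     = 12/(15*16) * (21^2/3 + 21.5^2/3 + 17^2/4 + 60.5^2/5) - 3*16
     = 0.050000 * 1105.38 - 48
     = 7.269167.
Step 4: Ties present; correction factor C = 1 - 18/(15^3 - 15) = 0.994643. Corrected H = 7.269167 / 0.994643 = 7.308318.
Step 5: Under H0, H ~ chi^2(3); p-value = 0.062694.
Step 6: alpha = 0.05. fail to reject H0.

H = 7.3083, df = 3, p = 0.062694, fail to reject H0.


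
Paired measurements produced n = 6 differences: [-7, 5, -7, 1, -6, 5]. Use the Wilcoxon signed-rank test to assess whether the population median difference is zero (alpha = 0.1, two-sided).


Step 1: Drop any zero differences (none here) and take |d_i|.
|d| = [7, 5, 7, 1, 6, 5]
Step 2: Midrank |d_i| (ties get averaged ranks).
ranks: |7|->5.5, |5|->2.5, |7|->5.5, |1|->1, |6|->4, |5|->2.5
Step 3: Attach original signs; sum ranks with positive sign and with negative sign.
W+ = 2.5 + 1 + 2.5 = 6
W- = 5.5 + 5.5 + 4 = 15
(Check: W+ + W- = 21 should equal n(n+1)/2 = 21.)
Step 4: Test statistic W = min(W+, W-) = 6.
Step 5: Ties in |d|, so use the tie-corrected normal approximation.
        E[W] = n(n+1)/4 = 6*7/4 = 10.5.
        Tie groups: |d|=5 (t=2), |d|=7 (t=2); sum(t^3 - t) = 12.
        Var[W] = n(n+1)(2n+1)/24 - sum(t^3-t)/48 = 546/24 - 12/48 = 22.5.
        z = (W - E[W]) / sqrt(Var[W]) = (6 - 10.5) / 4.7434 = -0.9487.
        Two-sided p = 2*Phi(z) = 0.342782.
Step 6: alpha = 0.1. fail to reject H0.

W+ = 6, W- = 15, W = min = 6, p = 0.342782, fail to reject H0.


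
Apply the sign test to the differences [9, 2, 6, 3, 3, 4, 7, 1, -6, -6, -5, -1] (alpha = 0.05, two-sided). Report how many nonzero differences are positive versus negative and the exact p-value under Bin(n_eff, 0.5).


Step 1: Discard zero differences. Original n = 12; n_eff = number of nonzero differences = 12.
Nonzero differences (with sign): +9, +2, +6, +3, +3, +4, +7, +1, -6, -6, -5, -1
Step 2: Count signs: positive = 8, negative = 4.
Step 3: Under H0: P(positive) = 0.5, so the number of positives S ~ Bin(12, 0.5).
Step 4: Two-sided exact p-value = sum of Bin(12,0.5) probabilities at or below the observed probability = 0.387695.
Step 5: alpha = 0.05. fail to reject H0.

n_eff = 12, pos = 8, neg = 4, p = 0.387695, fail to reject H0.
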